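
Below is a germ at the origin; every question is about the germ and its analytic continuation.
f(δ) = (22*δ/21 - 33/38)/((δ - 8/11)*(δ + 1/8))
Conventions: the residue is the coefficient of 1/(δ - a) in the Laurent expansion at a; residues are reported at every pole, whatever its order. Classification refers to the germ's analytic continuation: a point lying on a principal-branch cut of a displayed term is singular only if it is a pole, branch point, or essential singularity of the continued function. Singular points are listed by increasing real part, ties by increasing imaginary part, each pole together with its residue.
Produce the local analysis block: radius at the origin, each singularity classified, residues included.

Radius of convergence at 0: 1/8.
At -1/8: a pole of order 1; residue 7018/5985.
At 8/11: a pole of order 1; residue -748/5985.

Denominator factor (δ + 1/8): pole of order 1 at -1/8, modulus 1/8.
Denominator factor (δ - 8/11): pole of order 1 at 8/11, modulus 8/11.
The radius of convergence is the smallest modulus among the singular points: 1/8.
At the order-1 pole -1/8 set g(δ) = (δ - (-1/8))*f(δ) = (22*δ/21 - 33/38)/(δ - 8/11).
Simple pole: residue = g(a) at a = -1/8, which is 7018/5985.
At the order-1 pole 8/11 set g(δ) = (δ - (8/11))*f(δ) = (22*δ/21 - 33/38)/(δ + 1/8).
Simple pole: residue = g(a) at a = 8/11, which is -748/5985.
List the singular points by increasing real part (a conjugate pair: the negative imaginary part first).


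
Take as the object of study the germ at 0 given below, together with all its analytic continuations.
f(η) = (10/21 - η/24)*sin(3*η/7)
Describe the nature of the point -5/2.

The point is a regular point.

There is no denominator, hence no pole anywhere.
The factor sin(3*η/7) is entire.
So the germ continues analytically to -5/2.


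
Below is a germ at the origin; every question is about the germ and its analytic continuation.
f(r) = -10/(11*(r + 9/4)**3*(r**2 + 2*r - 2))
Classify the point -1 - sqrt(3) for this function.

The point is a pole of order 1.

The denominator factor r**2 + 2*r - 2 vanishes at -1 - sqrt(3) and appears to the power 1; the numerator there equals -10/11, nonzero, and no other factor vanishes.
Hence a pole whose order is the multiplicity, 1.


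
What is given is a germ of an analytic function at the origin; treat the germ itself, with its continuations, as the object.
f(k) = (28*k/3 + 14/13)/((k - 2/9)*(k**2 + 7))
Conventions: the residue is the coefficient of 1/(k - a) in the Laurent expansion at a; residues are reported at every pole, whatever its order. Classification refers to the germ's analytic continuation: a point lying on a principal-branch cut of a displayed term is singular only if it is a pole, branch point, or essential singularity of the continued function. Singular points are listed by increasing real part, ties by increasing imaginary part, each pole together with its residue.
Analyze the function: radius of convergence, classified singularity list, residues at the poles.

Radius of convergence at 0: 2/9.
At -(sqrt(7))*i: a pole of order 1; residue (-1659/7423) + ((4896/7423)*sqrt(7))*i.
At (sqrt(7))*i: a pole of order 1; residue (-1659/7423) - ((4896/7423)*sqrt(7))*i.
At 2/9: a pole of order 1; residue 3318/7423.

Denominator factor (k - 2/9): pole of order 1 at 2/9, modulus 2/9.
Denominator factor (k**2 + 7): discriminant -28, complex-conjugate roots (sqrt(7))*i and -(sqrt(7))*i; poles of order 1, moduli sqrt(7) and sqrt(7).
The radius of convergence is the smallest modulus among the singular points: 2/9.
The factor k**2 + 7 splits as (k - a)(k - a') with a = -(sqrt(7))*i, a' = (sqrt(7))*i. At the order-1 pole a set g(k) = (k - a)*f(k) = [(28*k/3 + 14/13)/(k - 2/9)] / (k - a').
Simple pole: residue = g(a) at a = -(sqrt(7))*i, which is (-1659/7423) + ((4896/7423)*sqrt(7))*i.
The factor k**2 + 7 splits as (k - a)(k - a') with a = (sqrt(7))*i, a' = -(sqrt(7))*i. At the order-1 pole a set g(k) = (k - a)*f(k) = [(28*k/3 + 14/13)/(k - 2/9)] / (k - a').
Simple pole: residue = g(a) at a = (sqrt(7))*i, which is (-1659/7423) - ((4896/7423)*sqrt(7))*i.
At the order-1 pole 2/9 set g(k) = (k - (2/9))*f(k) = (28*k/3 + 14/13)/(k**2 + 7).
Simple pole: residue = g(a) at a = 2/9, which is 3318/7423.
List the singular points by increasing real part (a conjugate pair: the negative imaginary part first).


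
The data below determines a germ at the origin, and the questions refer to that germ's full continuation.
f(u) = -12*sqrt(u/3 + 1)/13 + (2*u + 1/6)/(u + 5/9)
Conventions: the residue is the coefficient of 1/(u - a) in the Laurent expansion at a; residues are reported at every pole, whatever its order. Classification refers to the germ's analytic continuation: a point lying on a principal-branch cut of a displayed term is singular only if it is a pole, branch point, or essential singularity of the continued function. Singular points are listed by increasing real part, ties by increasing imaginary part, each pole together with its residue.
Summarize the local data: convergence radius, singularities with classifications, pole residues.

Radius of convergence at 0: 5/9.
At -3: an algebraic (square-root) branch point.
At -5/9: a pole of order 1; residue -17/18.

Denominator factor (u + 5/9): pole of order 1 at -5/9, modulus 5/9.
Branch term (-12/13)*sqrt(1 - u/(-3)): its argument vanishes at u = -3, a square-root branch point, modulus 3.
The radius of convergence is the smallest modulus among the singular points: 5/9.
The branch term is analytic at -5/9 and contributes nothing to the residue; only the rational part matters.
At the order-1 pole -5/9 set g(u) = (u - (-5/9))*(rational part) = 2*u + 1/6.
Simple pole: residue = g(a) at a = -5/9, which is -17/18.
List the singular points by increasing real part (a conjugate pair: the negative imaginary part first).


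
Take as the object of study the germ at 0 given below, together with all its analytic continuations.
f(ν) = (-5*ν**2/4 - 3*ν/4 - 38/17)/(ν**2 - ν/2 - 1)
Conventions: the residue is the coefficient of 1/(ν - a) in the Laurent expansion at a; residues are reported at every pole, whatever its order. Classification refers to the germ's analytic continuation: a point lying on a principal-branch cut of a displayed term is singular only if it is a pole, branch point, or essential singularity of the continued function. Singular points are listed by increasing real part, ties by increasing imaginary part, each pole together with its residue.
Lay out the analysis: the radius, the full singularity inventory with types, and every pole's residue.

Radius of convergence at 0: -1/4 + (1/4)*sqrt(17).
At 1/4 - (1/4)*sqrt(17): a pole of order 1; residue -11/16 + (2083/4624)*sqrt(17).
At 1/4 + (1/4)*sqrt(17): a pole of order 1; residue -11/16 - (2083/4624)*sqrt(17).


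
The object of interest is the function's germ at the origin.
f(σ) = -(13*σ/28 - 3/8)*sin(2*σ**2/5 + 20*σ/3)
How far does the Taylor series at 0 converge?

The factor -sin(2*σ**2/5 + 20*σ/3) is entire and contributes no finite singular point.
The polynomial part has no poles.
No finite singular points: the Taylor series at 0 converges everywhere.

The radius of convergence is infinite.


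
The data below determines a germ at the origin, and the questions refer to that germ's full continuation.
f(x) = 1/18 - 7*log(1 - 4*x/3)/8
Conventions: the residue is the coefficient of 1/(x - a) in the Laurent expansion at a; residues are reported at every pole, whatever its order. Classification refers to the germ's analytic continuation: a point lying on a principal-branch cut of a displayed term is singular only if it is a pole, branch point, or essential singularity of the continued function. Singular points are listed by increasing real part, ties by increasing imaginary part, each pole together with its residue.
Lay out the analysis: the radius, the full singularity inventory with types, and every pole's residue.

Branch term (-7/8)*log(1 - x/(3/4)): its argument vanishes at x = 3/4, a logarithmic branch point, modulus 3/4.
The radius of convergence is the smallest modulus among the singular points: 3/4.

Radius of convergence at 0: 3/4.
At 3/4: a logarithmic branch point.


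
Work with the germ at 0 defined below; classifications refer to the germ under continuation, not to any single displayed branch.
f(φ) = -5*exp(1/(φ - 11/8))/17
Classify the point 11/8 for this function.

The point is an essential singularity.

The exponent 1/(φ - (11/8)) has a pole at 11/8, so exp(1/(φ - (11/8))) takes every nonzero value near it: an essential singularity (not a pole of any order).


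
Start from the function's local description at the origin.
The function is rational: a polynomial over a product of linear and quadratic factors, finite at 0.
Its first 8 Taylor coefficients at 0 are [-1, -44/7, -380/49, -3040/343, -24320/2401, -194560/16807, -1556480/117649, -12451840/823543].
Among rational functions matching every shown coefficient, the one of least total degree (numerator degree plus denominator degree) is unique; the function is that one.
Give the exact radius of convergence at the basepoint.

The radius of convergence is 7/8.

No rational of total degree below 3 reproduces all 8 coefficients; solving the [2/1] Pade equations on them gives f(y) = (y**2/2 + 9*y/2 + 7/8)/(y - 7/8), whose expansion matches every shown term.
Denominator factor (y - 7/8): pole of order 1 at 7/8, modulus 7/8.
The radius of convergence is the smallest modulus among the singular points: 7/8.


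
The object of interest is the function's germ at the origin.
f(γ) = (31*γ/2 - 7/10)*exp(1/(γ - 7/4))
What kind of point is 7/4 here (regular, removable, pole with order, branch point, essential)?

The point is an essential singularity.

The exponent 1/(γ - (7/4)) has a pole at 7/4, so exp(1/(γ - (7/4))) takes every nonzero value near it: an essential singularity (not a pole of any order).


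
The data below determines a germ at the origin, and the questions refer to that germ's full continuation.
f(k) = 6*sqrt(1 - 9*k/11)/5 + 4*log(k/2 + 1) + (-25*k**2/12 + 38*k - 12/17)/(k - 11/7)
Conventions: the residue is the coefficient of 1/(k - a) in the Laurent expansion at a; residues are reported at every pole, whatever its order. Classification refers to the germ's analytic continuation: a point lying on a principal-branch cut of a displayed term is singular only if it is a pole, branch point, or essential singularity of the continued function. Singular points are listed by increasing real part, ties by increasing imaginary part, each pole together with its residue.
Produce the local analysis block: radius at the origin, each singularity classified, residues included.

Radius of convergence at 0: 11/9.
At -2: a logarithmic branch point.
At 11/9: an algebraic (square-root) branch point.
At 11/7: a pole of order 1; residue 538423/9996.

Denominator factor (k - 11/7): pole of order 1 at 11/7, modulus 11/7.
Branch term (4)*log(1 - k/(-2)): its argument vanishes at k = -2, a logarithmic branch point, modulus 2.
Branch term (6/5)*sqrt(1 - k/(11/9)): its argument vanishes at k = 11/9, a square-root branch point, modulus 11/9.
The radius of convergence is the smallest modulus among the singular points: 11/9.
The branch terms are analytic at 11/7 and contribute nothing to the residue; only the rational part matters.
At the order-1 pole 11/7 set g(k) = (k - (11/7))*(rational part) = -25*k**2/12 + 38*k - 12/17.
Simple pole: residue = g(a) at a = 11/7, which is 538423/9996.
List the singular points by increasing real part (a conjugate pair: the negative imaginary part first).


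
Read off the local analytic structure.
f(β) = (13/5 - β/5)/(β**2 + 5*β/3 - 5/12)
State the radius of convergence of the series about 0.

Denominator factor (β**2 + 5*β/3 - 5/12): discriminant 40/9, real irrational roots -5/6 + (1/3)*sqrt(10) and -5/6 - (1/3)*sqrt(10); poles of order 1, moduli -5/6 + (1/3)*sqrt(10) and 5/6 + (1/3)*sqrt(10).
The radius of convergence is the smallest modulus among the singular points: -5/6 + (1/3)*sqrt(10).

The radius of convergence is -5/6 + (1/3)*sqrt(10).


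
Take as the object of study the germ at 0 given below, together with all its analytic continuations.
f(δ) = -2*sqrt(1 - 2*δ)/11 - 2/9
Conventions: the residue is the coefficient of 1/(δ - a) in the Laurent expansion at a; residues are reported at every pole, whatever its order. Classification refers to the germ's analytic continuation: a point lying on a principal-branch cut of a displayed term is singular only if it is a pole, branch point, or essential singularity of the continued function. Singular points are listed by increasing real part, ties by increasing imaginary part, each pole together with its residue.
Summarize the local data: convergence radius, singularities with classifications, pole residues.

Branch term (-2/11)*sqrt(1 - δ/(1/2)): its argument vanishes at δ = 1/2, a square-root branch point, modulus 1/2.
The radius of convergence is the smallest modulus among the singular points: 1/2.

Radius of convergence at 0: 1/2.
At 1/2: an algebraic (square-root) branch point.


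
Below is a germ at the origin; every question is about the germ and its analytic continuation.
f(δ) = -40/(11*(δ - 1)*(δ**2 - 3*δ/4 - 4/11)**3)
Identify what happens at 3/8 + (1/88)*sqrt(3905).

The denominator factor δ**2 - 3*δ/4 - 4/11 vanishes at 3/8 + (1/88)*sqrt(3905) and appears to the power 3; the numerator there equals -40/11, nonzero, and no other factor vanishes.
Hence a pole whose order is the multiplicity, 3.

The point is a pole of order 3.


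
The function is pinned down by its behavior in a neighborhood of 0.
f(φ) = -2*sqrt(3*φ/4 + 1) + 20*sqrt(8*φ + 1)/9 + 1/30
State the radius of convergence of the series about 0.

The radius of convergence is 1/8.

Branch term (20/9)*sqrt(1 - φ/(-1/8)): its argument vanishes at φ = -1/8, a square-root branch point, modulus 1/8.
Branch term (-2)*sqrt(1 - φ/(-4/3)): its argument vanishes at φ = -4/3, a square-root branch point, modulus 4/3.
The radius of convergence is the smallest modulus among the singular points: 1/8.


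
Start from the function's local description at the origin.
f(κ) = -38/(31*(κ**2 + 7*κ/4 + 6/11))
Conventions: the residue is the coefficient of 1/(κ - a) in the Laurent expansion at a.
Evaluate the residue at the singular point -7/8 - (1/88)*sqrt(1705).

The factor κ**2 + 7*κ/4 + 6/11 splits as (κ - a)(κ - a') with a = -7/8 - (1/88)*sqrt(1705), a' = -7/8 + (1/88)*sqrt(1705). At the order-1 pole a set g(κ) = (κ - a)*f(κ) = [-38/31] / (κ - a').
Simple pole: residue = g(a) at a = -7/8 - (1/88)*sqrt(1705), which is (152/4805)*sqrt(1705).

The residue is (152/4805)*sqrt(1705).


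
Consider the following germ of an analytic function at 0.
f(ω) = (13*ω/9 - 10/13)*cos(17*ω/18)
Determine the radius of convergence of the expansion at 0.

The radius of convergence is infinite.

The factor cos(17*ω/18) is entire and contributes no finite singular point.
The polynomial part has no poles.
No finite singular points: the Taylor series at 0 converges everywhere.


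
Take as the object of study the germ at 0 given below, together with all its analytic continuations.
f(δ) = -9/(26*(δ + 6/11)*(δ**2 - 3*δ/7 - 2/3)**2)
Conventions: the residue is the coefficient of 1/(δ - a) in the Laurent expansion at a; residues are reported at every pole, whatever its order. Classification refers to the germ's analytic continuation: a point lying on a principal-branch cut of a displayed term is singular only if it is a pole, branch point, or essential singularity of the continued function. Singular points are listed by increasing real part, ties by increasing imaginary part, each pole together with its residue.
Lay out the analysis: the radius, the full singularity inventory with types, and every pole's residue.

Radius of convergence at 0: 6/11.
At 3/14 - (1/42)*sqrt(1257): a pole of order 2; residue 58110129/6153472 + (21813564465/83100745984)*sqrt(1257).
At -6/11: a pole of order 1; residue -58110129/3076736.
At 3/14 + (1/42)*sqrt(1257): a pole of order 2; residue 58110129/6153472 - (21813564465/83100745984)*sqrt(1257).


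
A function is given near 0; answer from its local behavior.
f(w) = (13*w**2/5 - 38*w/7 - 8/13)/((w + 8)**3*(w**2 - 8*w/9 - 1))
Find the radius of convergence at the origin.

Denominator factor (w**2 - 8*w/9 - 1): discriminant 388/81, real irrational roots 4/9 + (1/9)*sqrt(97) and 4/9 - (1/9)*sqrt(97); poles of order 1, moduli 4/9 + (1/9)*sqrt(97) and -4/9 + (1/9)*sqrt(97).
Denominator factor (w + 8)^3: pole of order 3 at -8, modulus 8.
The radius of convergence is the smallest modulus among the singular points: -4/9 + (1/9)*sqrt(97).

The radius of convergence is -4/9 + (1/9)*sqrt(97).


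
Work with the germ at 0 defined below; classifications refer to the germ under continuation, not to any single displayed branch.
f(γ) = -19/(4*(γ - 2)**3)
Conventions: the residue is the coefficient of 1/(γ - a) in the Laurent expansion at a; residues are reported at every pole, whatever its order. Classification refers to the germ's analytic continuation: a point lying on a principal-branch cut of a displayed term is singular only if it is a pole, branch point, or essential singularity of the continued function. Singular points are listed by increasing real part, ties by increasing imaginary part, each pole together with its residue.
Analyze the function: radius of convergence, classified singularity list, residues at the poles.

Radius of convergence at 0: 2.
At 2: a pole of order 3; residue 0.

Denominator factor (γ - 2)^3: pole of order 3 at 2, modulus 2.
The radius of convergence is the smallest modulus among the singular points: 2.
At the order-3 pole 2 set g(γ) = (γ - (2))^3*f(γ) = -19/4.
Order-3 pole: residue = g''(a)/2; g''(2) = 0, so the residue is 0.


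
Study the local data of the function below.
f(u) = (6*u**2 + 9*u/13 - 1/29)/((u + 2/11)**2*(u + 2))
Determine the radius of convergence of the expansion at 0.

Denominator factor (u + 2/11)^2: pole of order 2 at -2/11, modulus 2/11.
Denominator factor (u + 2): pole of order 1 at -2, modulus 2.
The radius of convergence is the smallest modulus among the singular points: 2/11.

The radius of convergence is 2/11.


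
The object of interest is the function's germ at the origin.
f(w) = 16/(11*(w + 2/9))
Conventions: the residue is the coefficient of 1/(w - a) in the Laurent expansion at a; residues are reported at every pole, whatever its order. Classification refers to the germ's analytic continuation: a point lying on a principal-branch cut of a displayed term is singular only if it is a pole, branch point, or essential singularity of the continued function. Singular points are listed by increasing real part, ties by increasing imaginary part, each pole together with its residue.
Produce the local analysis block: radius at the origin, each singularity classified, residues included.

Radius of convergence at 0: 2/9.
At -2/9: a pole of order 1; residue 16/11.

Denominator factor (w + 2/9): pole of order 1 at -2/9, modulus 2/9.
The radius of convergence is the smallest modulus among the singular points: 2/9.
At the order-1 pole -2/9 set g(w) = (w - (-2/9))*f(w) = 16/11.
Simple pole: residue = g(a) at a = -2/9, which is 16/11.


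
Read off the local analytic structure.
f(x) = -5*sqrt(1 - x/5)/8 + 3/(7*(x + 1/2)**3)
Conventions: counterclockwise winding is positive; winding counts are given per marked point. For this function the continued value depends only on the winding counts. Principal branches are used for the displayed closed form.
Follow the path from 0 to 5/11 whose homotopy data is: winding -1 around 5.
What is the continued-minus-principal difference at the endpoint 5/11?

Continued minus principal equals (5/44)*sqrt(110).

The rational part is single-valued and drops out of the difference; each branch term changes only by its own monodromy.
(-5/8)*sqrt(1 - x/(5)): winding -1 is odd, the square root flips sign, contributing -2*(-5/8)*sqrt(1 - (5/11)/(5)) = -2*(-5/8)*sqrt(10/11) = (5/44)*sqrt(110).
Summing the contributions at x = 5/11 gives (5/44)*sqrt(110).


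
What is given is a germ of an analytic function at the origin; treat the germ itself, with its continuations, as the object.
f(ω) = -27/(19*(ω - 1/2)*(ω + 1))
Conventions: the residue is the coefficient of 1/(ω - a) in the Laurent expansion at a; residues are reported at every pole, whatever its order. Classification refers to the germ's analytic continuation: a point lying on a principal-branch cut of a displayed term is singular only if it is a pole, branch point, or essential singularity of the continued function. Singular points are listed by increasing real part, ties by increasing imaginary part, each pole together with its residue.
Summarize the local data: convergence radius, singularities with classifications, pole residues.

Radius of convergence at 0: 1/2.
At -1: a pole of order 1; residue 18/19.
At 1/2: a pole of order 1; residue -18/19.

Denominator factor (ω + 1): pole of order 1 at -1, modulus 1.
Denominator factor (ω - 1/2): pole of order 1 at 1/2, modulus 1/2.
The radius of convergence is the smallest modulus among the singular points: 1/2.
At the order-1 pole -1 set g(ω) = (ω - (-1))*f(ω) = -27/(19*(ω - 1/2)).
Simple pole: residue = g(a) at a = -1, which is 18/19.
At the order-1 pole 1/2 set g(ω) = (ω - (1/2))*f(ω) = -27/(19*(ω + 1)).
Simple pole: residue = g(a) at a = 1/2, which is -18/19.
List the singular points by increasing real part (a conjugate pair: the negative imaginary part first).


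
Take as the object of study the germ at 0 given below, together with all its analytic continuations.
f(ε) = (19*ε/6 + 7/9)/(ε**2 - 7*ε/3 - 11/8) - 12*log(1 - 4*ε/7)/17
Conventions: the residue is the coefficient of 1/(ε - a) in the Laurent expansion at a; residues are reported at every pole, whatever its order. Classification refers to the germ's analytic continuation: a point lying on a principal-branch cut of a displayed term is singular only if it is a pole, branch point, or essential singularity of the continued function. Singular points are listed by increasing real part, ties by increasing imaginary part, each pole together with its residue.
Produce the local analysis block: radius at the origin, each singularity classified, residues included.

Radius of convergence at 0: -7/6 + (1/12)*sqrt(394).
At 7/6 - (1/12)*sqrt(394): a pole of order 1; residue 19/12 - (161/2364)*sqrt(394).
At 7/4: a logarithmic branch point.
At 7/6 + (1/12)*sqrt(394): a pole of order 1; residue 19/12 + (161/2364)*sqrt(394).

Denominator factor (ε**2 - 7*ε/3 - 11/8): discriminant 197/18, real irrational roots 7/6 + (1/12)*sqrt(394) and 7/6 - (1/12)*sqrt(394); poles of order 1, moduli 7/6 + (1/12)*sqrt(394) and -7/6 + (1/12)*sqrt(394).
Branch term (-12/17)*log(1 - ε/(7/4)): its argument vanishes at ε = 7/4, a logarithmic branch point, modulus 7/4.
The radius of convergence is the smallest modulus among the singular points: -7/6 + (1/12)*sqrt(394).
The branch term is analytic at 7/6 - (1/12)*sqrt(394) and contributes nothing to the residue; only the rational part matters.
The factor ε**2 - 7*ε/3 - 11/8 splits as (ε - a)(ε - a') with a = 7/6 - (1/12)*sqrt(394), a' = 7/6 + (1/12)*sqrt(394). At the order-1 pole a set g(ε) = (ε - a)*(rational part) = [19*ε/6 + 7/9] / (ε - a').
Simple pole: residue = g(a) at a = 7/6 - (1/12)*sqrt(394), which is 19/12 - (161/2364)*sqrt(394).
The branch term is analytic at 7/6 + (1/12)*sqrt(394) and contributes nothing to the residue; only the rational part matters.
The factor ε**2 - 7*ε/3 - 11/8 splits as (ε - a)(ε - a') with a = 7/6 + (1/12)*sqrt(394), a' = 7/6 - (1/12)*sqrt(394). At the order-1 pole a set g(ε) = (ε - a)*(rational part) = [19*ε/6 + 7/9] / (ε - a').
Simple pole: residue = g(a) at a = 7/6 + (1/12)*sqrt(394), which is 19/12 + (161/2364)*sqrt(394).
List the singular points by increasing real part (a conjugate pair: the negative imaginary part first).


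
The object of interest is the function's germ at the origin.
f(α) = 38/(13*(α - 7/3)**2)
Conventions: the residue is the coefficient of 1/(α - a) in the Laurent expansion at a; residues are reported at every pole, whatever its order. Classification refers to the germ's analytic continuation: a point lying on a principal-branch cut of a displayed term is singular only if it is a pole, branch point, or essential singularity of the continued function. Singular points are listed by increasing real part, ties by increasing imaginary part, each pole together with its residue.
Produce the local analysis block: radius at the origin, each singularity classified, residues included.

Radius of convergence at 0: 7/3.
At 7/3: a pole of order 2; residue 0.

Denominator factor (α - 7/3)^2: pole of order 2 at 7/3, modulus 7/3.
The radius of convergence is the smallest modulus among the singular points: 7/3.
At the order-2 pole 7/3 set g(α) = (α - (7/3))^2*f(α) = 38/13.
Order-2 pole: residue = g'(a); g'(7/3) = 0, so the residue is 0.


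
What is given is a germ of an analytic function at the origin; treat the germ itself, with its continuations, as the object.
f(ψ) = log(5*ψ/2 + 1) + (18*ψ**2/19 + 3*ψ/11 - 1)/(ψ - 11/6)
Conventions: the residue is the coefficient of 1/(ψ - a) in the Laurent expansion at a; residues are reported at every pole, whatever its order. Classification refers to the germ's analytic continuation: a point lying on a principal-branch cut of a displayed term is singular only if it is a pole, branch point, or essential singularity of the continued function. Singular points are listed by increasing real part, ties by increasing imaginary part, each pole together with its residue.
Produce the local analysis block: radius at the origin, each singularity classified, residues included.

Denominator factor (ψ - 11/6): pole of order 1 at 11/6, modulus 11/6.
Branch term (1)*log(1 - ψ/(-2/5)): its argument vanishes at ψ = -2/5, a logarithmic branch point, modulus 2/5.
The radius of convergence is the smallest modulus among the singular points: 2/5.
The branch term is analytic at 11/6 and contributes nothing to the residue; only the rational part matters.
At the order-1 pole 11/6 set g(ψ) = (ψ - (11/6))*(rational part) = 18*ψ**2/19 + 3*ψ/11 - 1.
Simple pole: residue = g(a) at a = 11/6, which is 51/19.
List the singular points by increasing real part (a conjugate pair: the negative imaginary part first).

Radius of convergence at 0: 2/5.
At -2/5: a logarithmic branch point.
At 11/6: a pole of order 1; residue 51/19.


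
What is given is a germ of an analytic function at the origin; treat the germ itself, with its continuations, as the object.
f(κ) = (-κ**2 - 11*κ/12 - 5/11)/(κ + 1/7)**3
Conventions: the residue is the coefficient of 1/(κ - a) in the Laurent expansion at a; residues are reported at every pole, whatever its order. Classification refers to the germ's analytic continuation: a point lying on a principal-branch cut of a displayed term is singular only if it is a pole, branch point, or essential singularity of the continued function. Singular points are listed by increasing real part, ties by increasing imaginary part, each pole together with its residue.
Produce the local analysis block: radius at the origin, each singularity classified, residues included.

Denominator factor (κ + 1/7)^3: pole of order 3 at -1/7, modulus 1/7.
The radius of convergence is the smallest modulus among the singular points: 1/7.
At the order-3 pole -1/7 set g(κ) = (κ - (-1/7))^3*f(κ) = -κ**2 - 11*κ/12 - 5/11.
Order-3 pole: residue = g''(a)/2; g''(-1/7) = -2, so the residue is -1.

Radius of convergence at 0: 1/7.
At -1/7: a pole of order 3; residue -1.


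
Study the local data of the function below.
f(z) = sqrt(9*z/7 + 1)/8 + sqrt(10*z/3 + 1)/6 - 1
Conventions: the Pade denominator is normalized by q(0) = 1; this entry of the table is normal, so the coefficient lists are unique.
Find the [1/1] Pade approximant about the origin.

The Pade approximant has numerator coefficients [-17/24, -12193/80864]; denominator coefficients [1, 21787/30324].

Taylor coefficients needed (expand at 0): a_0 = -17/24, a_1 = 361/1008, a_2 = -21787/84672.
Write the denominator as Q(z) = 1 + q1*z. Requiring Q*f - P = O(z^3) with deg P <= 1 kills the coefficients of z^2..z^2 in Q*f:
  z^2: a_2 + q1*a_1 = 0, i.e. -21787/84672 + (361/1008)*q1 = 0.
Solving this linear system: q1 = 21787/30324.
The numerator is Q*f truncated at degree 1: P0 = a_0 = -17/24; P1 = a_1 + q1*a_0 = -12193/80864.


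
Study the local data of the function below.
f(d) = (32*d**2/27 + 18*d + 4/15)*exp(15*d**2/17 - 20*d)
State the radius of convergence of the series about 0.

The factor exp(15*d**2/17 - 20*d) is entire and contributes no finite singular point.
The polynomial part has no poles.
No finite singular points: the Taylor series at 0 converges everywhere.

The radius of convergence is infinite.


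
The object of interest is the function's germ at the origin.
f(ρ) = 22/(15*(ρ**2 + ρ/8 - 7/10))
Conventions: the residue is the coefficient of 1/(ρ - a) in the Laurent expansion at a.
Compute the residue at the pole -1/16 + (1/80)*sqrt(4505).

The residue is (176/13515)*sqrt(4505).

The factor ρ**2 + ρ/8 - 7/10 splits as (ρ - a)(ρ - a') with a = -1/16 + (1/80)*sqrt(4505), a' = -1/16 - (1/80)*sqrt(4505). At the order-1 pole a set g(ρ) = (ρ - a)*f(ρ) = [22/15] / (ρ - a').
Simple pole: residue = g(a) at a = -1/16 + (1/80)*sqrt(4505), which is (176/13515)*sqrt(4505).


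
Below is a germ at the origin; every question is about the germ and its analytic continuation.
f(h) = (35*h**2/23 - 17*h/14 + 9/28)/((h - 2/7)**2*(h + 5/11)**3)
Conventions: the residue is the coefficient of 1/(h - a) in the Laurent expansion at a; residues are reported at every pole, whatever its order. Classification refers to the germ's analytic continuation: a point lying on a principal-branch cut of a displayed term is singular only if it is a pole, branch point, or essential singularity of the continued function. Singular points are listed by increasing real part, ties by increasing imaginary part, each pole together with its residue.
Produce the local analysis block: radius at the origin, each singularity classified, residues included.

Denominator factor (h - 2/7)^2: pole of order 2 at 2/7, modulus 2/7.
Denominator factor (h + 5/11)^3: pole of order 3 at -5/11, modulus 5/11.
The radius of convergence is the smallest modulus among the singular points: 2/7.
At the order-3 pole -5/11 set g(h) = (h - (-5/11))^3*f(h) = (35*h**2/23 - 17*h/14 + 9/28)/(h - 2/7)**2.
Order-3 pole: residue = g''(a)/2; g''(-5/11) = 594340747/161858682, so the residue is 594340747/323717364.
At the order-2 pole 2/7 set g(h) = (h - (2/7))^2*f(h) = (35*h**2/23 - 17*h/14 + 9/28)/(h + 5/11)**3.
Order-2 pole: residue = g'(a); g'(2/7) = -594340747/323717364, so the residue is -594340747/323717364.
List the singular points by increasing real part (a conjugate pair: the negative imaginary part first).

Radius of convergence at 0: 2/7.
At -5/11: a pole of order 3; residue 594340747/323717364.
At 2/7: a pole of order 2; residue -594340747/323717364.


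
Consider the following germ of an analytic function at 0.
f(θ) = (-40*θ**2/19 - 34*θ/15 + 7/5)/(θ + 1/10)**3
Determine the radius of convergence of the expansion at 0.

The radius of convergence is 1/10.

Denominator factor (θ + 1/10)^3: pole of order 3 at -1/10, modulus 1/10.
The radius of convergence is the smallest modulus among the singular points: 1/10.


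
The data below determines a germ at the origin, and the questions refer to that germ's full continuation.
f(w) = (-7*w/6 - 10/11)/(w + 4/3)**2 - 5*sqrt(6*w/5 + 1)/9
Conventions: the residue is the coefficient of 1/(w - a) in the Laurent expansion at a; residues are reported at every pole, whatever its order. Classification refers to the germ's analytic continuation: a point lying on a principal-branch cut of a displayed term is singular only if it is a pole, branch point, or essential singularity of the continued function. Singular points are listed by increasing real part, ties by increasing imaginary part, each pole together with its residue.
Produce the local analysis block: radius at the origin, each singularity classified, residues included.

Radius of convergence at 0: 5/6.
At -4/3: a pole of order 2; residue -7/6.
At -5/6: an algebraic (square-root) branch point.

Denominator factor (w + 4/3)^2: pole of order 2 at -4/3, modulus 4/3.
Branch term (-5/9)*sqrt(1 - w/(-5/6)): its argument vanishes at w = -5/6, a square-root branch point, modulus 5/6.
The radius of convergence is the smallest modulus among the singular points: 5/6.
The branch term is analytic at -4/3 and contributes nothing to the residue; only the rational part matters.
At the order-2 pole -4/3 set g(w) = (w - (-4/3))^2*(rational part) = -7*w/6 - 10/11.
Order-2 pole: residue = g'(a); g'(-4/3) = -7/6, so the residue is -7/6.
List the singular points by increasing real part (a conjugate pair: the negative imaginary part first).


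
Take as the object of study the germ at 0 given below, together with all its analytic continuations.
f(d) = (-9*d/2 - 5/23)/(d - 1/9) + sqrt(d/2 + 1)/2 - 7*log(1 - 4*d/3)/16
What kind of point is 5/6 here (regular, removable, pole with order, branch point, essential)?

Denominator factors: d - 1/9 = 13/18 at d = 5/6 — none vanishes.
Branch term log(1 - d/(3/4)): argument at 5/6 is -1/9, nonzero, so 5/6 is not its branch point (a point on a principal cut is still regular for the continued germ).
Branch term sqrt(1 - d/(-2)): argument at 5/6 is 17/12, nonzero, so 5/6 is not its branch point (a point on a principal cut is still regular for the continued germ).
So the germ continues analytically to 5/6.

The point is a regular point.


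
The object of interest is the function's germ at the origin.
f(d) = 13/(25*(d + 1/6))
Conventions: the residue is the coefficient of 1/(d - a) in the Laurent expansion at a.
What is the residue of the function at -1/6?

The residue is 13/25.

At the order-1 pole -1/6 set g(d) = (d - (-1/6))*f(d) = 13/25.
Simple pole: residue = g(a) at a = -1/6, which is 13/25.


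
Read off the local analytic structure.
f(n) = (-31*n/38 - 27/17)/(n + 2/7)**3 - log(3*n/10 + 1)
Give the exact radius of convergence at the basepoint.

The radius of convergence is 2/7.

Denominator factor (n + 2/7)^3: pole of order 3 at -2/7, modulus 2/7.
Branch term (-1)*log(1 - n/(-10/3)): its argument vanishes at n = -10/3, a logarithmic branch point, modulus 10/3.
The radius of convergence is the smallest modulus among the singular points: 2/7.


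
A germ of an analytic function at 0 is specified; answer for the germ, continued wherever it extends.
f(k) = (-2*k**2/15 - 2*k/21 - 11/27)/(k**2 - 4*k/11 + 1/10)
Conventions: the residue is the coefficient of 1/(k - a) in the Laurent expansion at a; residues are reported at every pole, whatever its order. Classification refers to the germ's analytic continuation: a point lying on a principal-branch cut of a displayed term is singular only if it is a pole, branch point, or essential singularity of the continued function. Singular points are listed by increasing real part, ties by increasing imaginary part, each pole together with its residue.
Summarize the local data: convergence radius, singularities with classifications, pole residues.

Denominator factor (k**2 - 4*k/11 + 1/10): discriminant -162/605, complex-conjugate roots (2/11) + ((9/110)*sqrt(10))*i and (2/11) - ((9/110)*sqrt(10))*i; poles of order 1, moduli (1/10)*sqrt(10) and (1/10)*sqrt(10).
The radius of convergence is the smallest modulus among the singular points: (1/10)*sqrt(10).
The factor k**2 - 4*k/11 + 1/10 splits as (k - a)(k - a') with a = (2/11) - ((9/110)*sqrt(10))*i, a' = (2/11) + ((9/110)*sqrt(10))*i. At the order-1 pole a set g(k) = (k - a)*f(k) = [-2*k**2/15 - 2*k/21 - 11/27] / (k - a').
Simple pole: residue = g(a) at a = (2/11) - ((9/110)*sqrt(10))*i, which is (-83/1155) - ((120121/467775)*sqrt(10))*i.
The factor k**2 - 4*k/11 + 1/10 splits as (k - a)(k - a') with a = (2/11) + ((9/110)*sqrt(10))*i, a' = (2/11) - ((9/110)*sqrt(10))*i. At the order-1 pole a set g(k) = (k - a)*f(k) = [-2*k**2/15 - 2*k/21 - 11/27] / (k - a').
Simple pole: residue = g(a) at a = (2/11) + ((9/110)*sqrt(10))*i, which is (-83/1155) + ((120121/467775)*sqrt(10))*i.
List the singular points by increasing real part (a conjugate pair: the negative imaginary part first).

Radius of convergence at 0: (1/10)*sqrt(10).
At (2/11) - ((9/110)*sqrt(10))*i: a pole of order 1; residue (-83/1155) - ((120121/467775)*sqrt(10))*i.
At (2/11) + ((9/110)*sqrt(10))*i: a pole of order 1; residue (-83/1155) + ((120121/467775)*sqrt(10))*i.


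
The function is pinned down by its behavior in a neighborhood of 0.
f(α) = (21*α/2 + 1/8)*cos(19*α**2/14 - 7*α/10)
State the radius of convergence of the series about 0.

The radius of convergence is infinite.

The factor cos(19*α**2/14 - 7*α/10) is entire and contributes no finite singular point.
The polynomial part has no poles.
No finite singular points: the Taylor series at 0 converges everywhere.


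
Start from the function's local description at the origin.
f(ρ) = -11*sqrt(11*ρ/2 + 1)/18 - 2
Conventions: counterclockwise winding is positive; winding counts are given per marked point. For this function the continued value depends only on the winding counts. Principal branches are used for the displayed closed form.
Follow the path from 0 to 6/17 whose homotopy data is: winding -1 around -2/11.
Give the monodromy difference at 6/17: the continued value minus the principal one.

The rational part is single-valued and drops out of the difference; each branch term changes only by its own monodromy.
(-11/18)*sqrt(1 - ρ/(-2/11)): winding -1 is odd, the square root flips sign, contributing -2*(-11/18)*sqrt(1 - (6/17)/(-2/11)) = -2*(-11/18)*sqrt(50/17) = (55/153)*sqrt(34).
Summing the contributions at ρ = 6/17 gives (55/153)*sqrt(34).

Continued minus principal equals (55/153)*sqrt(34).


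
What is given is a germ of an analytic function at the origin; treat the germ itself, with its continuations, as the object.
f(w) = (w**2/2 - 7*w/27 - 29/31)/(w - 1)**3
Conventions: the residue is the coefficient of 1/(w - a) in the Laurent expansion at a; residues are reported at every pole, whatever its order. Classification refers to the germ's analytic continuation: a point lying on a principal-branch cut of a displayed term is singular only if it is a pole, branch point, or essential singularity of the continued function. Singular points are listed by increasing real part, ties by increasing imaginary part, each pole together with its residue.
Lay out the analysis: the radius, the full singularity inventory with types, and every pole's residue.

Denominator factor (w - 1)^3: pole of order 3 at 1, modulus 1.
The radius of convergence is the smallest modulus among the singular points: 1.
At the order-3 pole 1 set g(w) = (w - (1))^3*f(w) = w**2/2 - 7*w/27 - 29/31.
Order-3 pole: residue = g''(a)/2; g''(1) = 1, so the residue is 1/2.

Radius of convergence at 0: 1.
At 1: a pole of order 3; residue 1/2.


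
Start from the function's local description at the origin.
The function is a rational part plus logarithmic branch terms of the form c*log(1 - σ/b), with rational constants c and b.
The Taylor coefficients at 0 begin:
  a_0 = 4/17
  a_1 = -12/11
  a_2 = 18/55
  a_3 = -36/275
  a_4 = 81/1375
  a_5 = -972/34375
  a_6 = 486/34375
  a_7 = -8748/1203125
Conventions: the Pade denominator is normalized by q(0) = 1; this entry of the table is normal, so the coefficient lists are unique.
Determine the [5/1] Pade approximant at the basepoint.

The Pade approximant has numerator coefficients [4/17, -182/187, -12/55, 9/275, -9/1375, 81/68750]; denominator coefficients [1, 1/2].

Taylor coefficients needed (read off): a_0 = 4/17, a_1 = -12/11, a_2 = 18/55, a_3 = -36/275, a_4 = 81/1375, a_5 = -972/34375, a_6 = 486/34375.
Write the denominator as Q(σ) = 1 + q1*σ. Requiring Q*f - P = O(σ^7) with deg P <= 5 kills the coefficients of σ^6..σ^6 in Q*f:
  σ^6: a_6 + q1*a_5 = 0, i.e. 486/34375 + (-972/34375)*q1 = 0.
Solving this linear system: q1 = 1/2.
The numerator is Q*f truncated at degree 5: P0 = a_0 = 4/17; P1 = a_1 + q1*a_0 = -182/187; P2 = a_2 + q1*a_1 = -12/55; P3 = a_3 + q1*a_2 = 9/275; P4 = a_4 + q1*a_3 = -9/1375; P5 = a_5 + q1*a_4 = 81/68750.
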